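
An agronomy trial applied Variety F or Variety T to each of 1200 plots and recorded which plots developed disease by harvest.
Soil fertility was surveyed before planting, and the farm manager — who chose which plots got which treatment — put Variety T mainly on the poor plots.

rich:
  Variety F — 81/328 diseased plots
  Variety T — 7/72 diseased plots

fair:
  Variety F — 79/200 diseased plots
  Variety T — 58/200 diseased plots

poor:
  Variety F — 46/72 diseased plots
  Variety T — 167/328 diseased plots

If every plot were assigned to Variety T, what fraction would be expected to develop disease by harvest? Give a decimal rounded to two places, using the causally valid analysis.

Nothing the variety does changes soil fertility; the imbalance is an allocation artefact. With soil fertility also predicting the outcome, the pooled figure is confounded, and the within-stratum comparison is the causal one.
Standardising Variety T to the population soil fertility mix: 0.333·7/72 + 0.333·58/200 + 0.333·167/328 = 0.299.

0.30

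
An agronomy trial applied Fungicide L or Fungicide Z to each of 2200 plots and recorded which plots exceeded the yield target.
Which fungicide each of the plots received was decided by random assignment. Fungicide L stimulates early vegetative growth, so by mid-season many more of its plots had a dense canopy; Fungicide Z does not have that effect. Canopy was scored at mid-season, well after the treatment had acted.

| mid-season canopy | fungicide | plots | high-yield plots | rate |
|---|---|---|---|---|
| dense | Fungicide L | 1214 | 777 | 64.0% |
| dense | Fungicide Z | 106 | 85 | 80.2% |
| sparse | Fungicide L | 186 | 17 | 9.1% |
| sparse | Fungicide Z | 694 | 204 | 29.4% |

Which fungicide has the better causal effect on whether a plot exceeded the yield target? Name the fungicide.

Fungicide L

Mid-season canopy is recorded after the fungicide and is itself shifted by it — it sits on the causal path from fungicide to outcome. Conditioning on a mediator would strip out part of the effect we want; the pooled comparison gives the total causal effect.
Pooled: Fungicide L 56.7% vs Fungicide Z 36.1%; Fungicide L is higher overall.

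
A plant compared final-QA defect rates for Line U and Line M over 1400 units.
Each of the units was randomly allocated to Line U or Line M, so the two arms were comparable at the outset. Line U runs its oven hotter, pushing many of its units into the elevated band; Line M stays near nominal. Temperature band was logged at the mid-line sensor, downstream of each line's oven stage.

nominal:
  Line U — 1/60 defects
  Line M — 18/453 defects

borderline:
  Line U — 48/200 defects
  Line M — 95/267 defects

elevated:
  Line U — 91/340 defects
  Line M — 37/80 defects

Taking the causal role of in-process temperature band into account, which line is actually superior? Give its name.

Line U is lower inside every in-process temperature band stratum but Line M is lower in aggregate. Whether to stratify depends on how in-process temperature band relates to the line.
Because the line influences in-process temperature band, in-process temperature band is a post-treatment mediator, not a confounder. Stratifying on it would bias the estimate; the causal effect is the crude pooled difference.
Pooled: Line U 23.3% vs Line M 18.8%; Line M is lower overall.

Line M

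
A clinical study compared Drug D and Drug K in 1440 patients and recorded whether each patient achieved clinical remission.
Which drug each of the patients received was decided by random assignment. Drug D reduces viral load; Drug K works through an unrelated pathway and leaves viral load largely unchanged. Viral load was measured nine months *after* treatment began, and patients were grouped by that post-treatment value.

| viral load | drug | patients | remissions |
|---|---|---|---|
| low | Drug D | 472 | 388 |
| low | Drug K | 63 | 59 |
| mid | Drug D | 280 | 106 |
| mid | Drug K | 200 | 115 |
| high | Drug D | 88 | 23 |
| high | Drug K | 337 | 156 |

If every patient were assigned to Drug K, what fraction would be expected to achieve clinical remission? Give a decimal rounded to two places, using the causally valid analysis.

Drug K is higher inside every viral load stratum but Drug D is higher in aggregate. Whether to stratify depends on how viral load relates to the drug.
The distribution of viral load is itself part of what the drug does — it is an intermediate outcome. Holding it fixed would remove that part of the effect; the total effect is the pooled difference.
So P(outcome | do(Drug K)) is just the pooled rate for Drug K: 330/600 = 0.550.

0.55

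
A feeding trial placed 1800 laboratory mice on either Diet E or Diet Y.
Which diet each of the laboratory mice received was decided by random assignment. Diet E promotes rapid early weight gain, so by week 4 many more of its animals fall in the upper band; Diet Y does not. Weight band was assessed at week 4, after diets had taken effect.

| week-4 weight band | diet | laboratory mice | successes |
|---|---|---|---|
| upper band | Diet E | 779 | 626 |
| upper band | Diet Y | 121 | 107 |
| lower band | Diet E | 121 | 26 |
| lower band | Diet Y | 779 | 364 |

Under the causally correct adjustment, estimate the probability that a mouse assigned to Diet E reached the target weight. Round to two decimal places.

Within every week-4 weight band level Diet Y has the higher rate, yet pooled Diet E does — Simpson's reversal.
Because the diet influences week-4 weight band, week-4 weight band is a post-treatment mediator, not a confounder. Stratifying on it would bias the estimate; the causal effect is the crude pooled difference.
So P(outcome | do(Diet E)) is just the pooled rate for Diet E: 652/900 = 0.724.

0.72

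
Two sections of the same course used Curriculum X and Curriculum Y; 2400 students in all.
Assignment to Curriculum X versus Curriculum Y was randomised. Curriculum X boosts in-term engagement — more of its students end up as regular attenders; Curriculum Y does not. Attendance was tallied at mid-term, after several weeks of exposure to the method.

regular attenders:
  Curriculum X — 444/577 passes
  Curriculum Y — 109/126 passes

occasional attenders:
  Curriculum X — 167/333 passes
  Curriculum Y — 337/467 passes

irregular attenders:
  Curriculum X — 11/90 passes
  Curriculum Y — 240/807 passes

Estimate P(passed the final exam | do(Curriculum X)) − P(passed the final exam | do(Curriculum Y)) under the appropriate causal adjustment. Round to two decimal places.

Within every mid-term attendance level Curriculum Y has the higher rate, yet pooled Curriculum X does — Simpson's reversal.
Because the teaching method influences mid-term attendance, mid-term attendance is a post-treatment mediator, not a confounder. Stratifying on it would bias the estimate; the causal effect is the crude pooled difference.
The causal difference is the pooled difference: 0.622 − 0.490 = +0.132.

+0.13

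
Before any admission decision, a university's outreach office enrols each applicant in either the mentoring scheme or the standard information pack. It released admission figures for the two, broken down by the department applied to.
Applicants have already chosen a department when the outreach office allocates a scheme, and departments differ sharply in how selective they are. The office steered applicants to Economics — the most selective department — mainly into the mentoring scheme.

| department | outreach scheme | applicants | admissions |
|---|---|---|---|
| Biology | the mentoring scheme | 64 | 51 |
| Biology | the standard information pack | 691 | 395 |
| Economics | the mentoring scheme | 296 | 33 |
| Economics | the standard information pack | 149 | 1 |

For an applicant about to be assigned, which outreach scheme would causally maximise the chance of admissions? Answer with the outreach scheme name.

Within every department level the mentoring scheme has the higher rate, yet pooled the standard information pack does — Simpson's reversal.
Nothing the outreach scheme does changes department; the imbalance is an allocation artefact. With department also predicting the outcome, the pooled figure is confounded, and the within-stratum comparison is the causal one.
Within each level — Biology: 79.7% vs 57.2%; Economics: 11.1% vs 0.7% — the mentoring scheme is higher every time.

the mentoring scheme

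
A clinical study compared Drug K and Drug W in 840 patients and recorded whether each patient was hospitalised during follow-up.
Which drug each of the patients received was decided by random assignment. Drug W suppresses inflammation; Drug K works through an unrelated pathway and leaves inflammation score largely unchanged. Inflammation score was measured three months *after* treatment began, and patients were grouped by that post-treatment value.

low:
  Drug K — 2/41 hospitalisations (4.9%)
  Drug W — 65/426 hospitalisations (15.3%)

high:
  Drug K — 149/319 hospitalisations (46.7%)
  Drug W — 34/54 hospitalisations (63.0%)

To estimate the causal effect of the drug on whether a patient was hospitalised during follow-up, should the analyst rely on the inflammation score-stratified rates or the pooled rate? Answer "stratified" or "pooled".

pooled

Within every inflammation score level Drug K has the lower rate, yet pooled Drug W does — Simpson's reversal.
The distribution of inflammation score is itself part of what the drug does — it is an intermediate outcome. Holding it fixed would remove that part of the effect; the total effect is the pooled difference.
Pooled: Drug K 41.9% vs Drug W 20.6%; Drug W is lower overall.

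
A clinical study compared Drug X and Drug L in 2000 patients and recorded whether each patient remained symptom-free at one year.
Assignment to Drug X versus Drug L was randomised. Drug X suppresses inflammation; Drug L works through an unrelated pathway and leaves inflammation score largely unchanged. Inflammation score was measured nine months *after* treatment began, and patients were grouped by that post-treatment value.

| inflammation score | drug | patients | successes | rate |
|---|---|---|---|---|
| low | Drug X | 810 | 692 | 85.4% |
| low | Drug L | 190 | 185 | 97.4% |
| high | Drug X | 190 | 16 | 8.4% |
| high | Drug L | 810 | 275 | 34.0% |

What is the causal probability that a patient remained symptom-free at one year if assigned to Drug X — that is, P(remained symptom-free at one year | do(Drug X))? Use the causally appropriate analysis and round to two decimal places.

Stratifying would compare drugs among patients the drugs themselves sorted into inflammation score groups — a form of selection on an intermediate. The unconditioned pooled rates give the total causal effect.
So P(outcome | do(Drug X)) is just the pooled rate for Drug X: 708/1000 = 0.708.

0.71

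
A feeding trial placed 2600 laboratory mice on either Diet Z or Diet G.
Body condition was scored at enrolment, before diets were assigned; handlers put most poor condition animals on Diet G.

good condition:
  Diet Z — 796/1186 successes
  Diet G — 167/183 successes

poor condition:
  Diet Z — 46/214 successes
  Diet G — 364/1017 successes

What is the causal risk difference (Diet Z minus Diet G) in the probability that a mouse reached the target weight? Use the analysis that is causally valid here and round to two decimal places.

-0.19

The stratified and pooled comparisons disagree (Diet G wins within each starting body condition; Diet Z wins overall), so the answer turns on the causal role of starting body condition.
Starting body condition is set before the diet has any effect — it is not caused by the diet — and it independently drives the outcome. That makes it a confounder, so the causal comparison is within starting body condition levels.
Adjusting over the population distribution of starting body condition: 0.527·(0.671−0.913) + 0.473·(0.215−0.358) = -0.195.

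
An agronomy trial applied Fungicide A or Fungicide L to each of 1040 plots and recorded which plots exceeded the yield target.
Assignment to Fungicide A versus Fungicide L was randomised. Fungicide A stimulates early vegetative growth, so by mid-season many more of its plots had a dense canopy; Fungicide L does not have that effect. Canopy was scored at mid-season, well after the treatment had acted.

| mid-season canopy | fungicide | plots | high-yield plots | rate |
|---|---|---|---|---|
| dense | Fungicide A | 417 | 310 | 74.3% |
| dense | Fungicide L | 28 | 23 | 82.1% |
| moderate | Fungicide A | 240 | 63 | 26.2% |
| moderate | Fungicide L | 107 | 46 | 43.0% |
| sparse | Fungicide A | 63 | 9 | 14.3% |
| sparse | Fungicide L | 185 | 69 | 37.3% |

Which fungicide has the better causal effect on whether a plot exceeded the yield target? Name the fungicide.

Mid-season canopy here is a post-treatment variable shaped by the fungicide; conditioning on it would introduce bias rather than remove it. The overall comparison is the causal one.
Pooled: Fungicide A 53.1% vs Fungicide L 43.1%; Fungicide A is higher overall.

Fungicide A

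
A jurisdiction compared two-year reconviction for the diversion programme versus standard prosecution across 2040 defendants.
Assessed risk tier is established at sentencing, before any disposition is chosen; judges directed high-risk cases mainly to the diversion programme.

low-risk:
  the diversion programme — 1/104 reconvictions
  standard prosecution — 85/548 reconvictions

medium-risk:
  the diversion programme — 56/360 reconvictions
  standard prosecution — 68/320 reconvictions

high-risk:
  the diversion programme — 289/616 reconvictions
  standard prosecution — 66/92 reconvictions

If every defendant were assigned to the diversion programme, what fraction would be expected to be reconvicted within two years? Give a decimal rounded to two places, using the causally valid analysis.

0.22

Since assessed risk tier is a pre-existing factor (not a product of the disposition) and it affects the outcome on its own, it is a confounder. The stratified rates, not the pooled rate, identify the causal effect.
Standardising the diversion programme to the population assessed risk tier mix: 0.320·1/104 + 0.333·56/360 + 0.347·289/616 = 0.218.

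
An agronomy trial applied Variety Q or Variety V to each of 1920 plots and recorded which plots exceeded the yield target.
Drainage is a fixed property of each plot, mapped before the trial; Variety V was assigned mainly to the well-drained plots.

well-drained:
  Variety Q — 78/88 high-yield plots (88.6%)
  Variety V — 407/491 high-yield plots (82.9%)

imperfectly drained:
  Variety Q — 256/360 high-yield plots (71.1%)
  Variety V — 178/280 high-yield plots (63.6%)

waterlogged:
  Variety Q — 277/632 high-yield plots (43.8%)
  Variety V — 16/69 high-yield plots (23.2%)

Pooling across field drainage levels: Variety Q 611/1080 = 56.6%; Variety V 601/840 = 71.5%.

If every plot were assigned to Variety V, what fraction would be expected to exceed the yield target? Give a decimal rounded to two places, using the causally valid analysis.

0.55

Field drainage satisfies the back-door criterion: it is not a descendant of the variety, and it blocks the spurious path from variety to outcome. Adjusting for it (i.e., using the within-field drainage rates) gives the causal effect.
Standardising Variety V to the population field drainage mix: 0.302·407/491 + 0.333·178/280 + 0.365·16/69 = 0.547.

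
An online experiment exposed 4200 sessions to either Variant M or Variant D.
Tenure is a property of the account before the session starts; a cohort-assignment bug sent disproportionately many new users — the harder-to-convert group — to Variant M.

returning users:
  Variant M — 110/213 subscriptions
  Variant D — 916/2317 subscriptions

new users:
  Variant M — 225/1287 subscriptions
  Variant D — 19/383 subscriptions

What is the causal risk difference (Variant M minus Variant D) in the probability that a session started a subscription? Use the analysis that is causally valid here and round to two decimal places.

Since user tenure is a pre-existing factor (not a product of the variant) and it affects the outcome on its own, it is a confounder. The stratified rates, not the pooled rate, identify the causal effect.
Adjusting over the population distribution of user tenure: 0.602·(0.516−0.395) + 0.398·(0.175−0.050) = +0.123.

+0.12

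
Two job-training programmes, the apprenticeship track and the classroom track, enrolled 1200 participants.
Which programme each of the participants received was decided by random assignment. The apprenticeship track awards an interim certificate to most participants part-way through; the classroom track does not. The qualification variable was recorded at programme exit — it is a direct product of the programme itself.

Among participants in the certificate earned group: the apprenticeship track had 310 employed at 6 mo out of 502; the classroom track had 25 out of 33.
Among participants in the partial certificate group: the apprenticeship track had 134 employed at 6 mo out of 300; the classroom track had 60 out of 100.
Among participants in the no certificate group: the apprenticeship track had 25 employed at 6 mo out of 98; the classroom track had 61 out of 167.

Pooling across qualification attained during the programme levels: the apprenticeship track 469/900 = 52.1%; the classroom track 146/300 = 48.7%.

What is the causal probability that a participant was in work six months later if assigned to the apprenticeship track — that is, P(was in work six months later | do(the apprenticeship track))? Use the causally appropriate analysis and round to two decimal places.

0.52

Qualification attained during the programme is recorded after the programme and is itself shifted by it — it sits on the causal path from programme to outcome. Conditioning on a mediator would strip out part of the effect we want; the pooled comparison gives the total causal effect.
So P(outcome | do(the apprenticeship track)) is just the pooled rate for the apprenticeship track: 469/900 = 0.521.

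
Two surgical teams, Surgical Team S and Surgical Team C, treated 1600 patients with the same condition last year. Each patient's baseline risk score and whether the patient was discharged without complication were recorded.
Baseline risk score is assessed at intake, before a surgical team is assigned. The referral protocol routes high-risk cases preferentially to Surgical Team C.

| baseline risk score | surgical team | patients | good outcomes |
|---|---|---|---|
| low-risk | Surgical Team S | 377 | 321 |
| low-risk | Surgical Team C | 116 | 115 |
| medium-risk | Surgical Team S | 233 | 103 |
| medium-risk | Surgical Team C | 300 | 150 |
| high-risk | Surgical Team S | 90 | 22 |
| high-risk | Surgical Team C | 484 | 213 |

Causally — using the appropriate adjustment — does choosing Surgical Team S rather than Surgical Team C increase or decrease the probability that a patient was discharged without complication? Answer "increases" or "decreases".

Within every baseline risk score level Surgical Team C has the higher rate, yet pooled Surgical Team S does — Simpson's reversal.
Baseline risk score satisfies the back-door criterion: it is not a descendant of the surgical team, and it blocks the spurious path from surgical team to outcome. Adjusting for it (i.e., using the within-baseline risk score rates) gives the causal effect.
Within each level — low-risk: 85.1% vs 99.1%; medium-risk: 44.2% vs 50.0%; high-risk: 24.4% vs 44.0% — Surgical Team C is higher every time.

decreases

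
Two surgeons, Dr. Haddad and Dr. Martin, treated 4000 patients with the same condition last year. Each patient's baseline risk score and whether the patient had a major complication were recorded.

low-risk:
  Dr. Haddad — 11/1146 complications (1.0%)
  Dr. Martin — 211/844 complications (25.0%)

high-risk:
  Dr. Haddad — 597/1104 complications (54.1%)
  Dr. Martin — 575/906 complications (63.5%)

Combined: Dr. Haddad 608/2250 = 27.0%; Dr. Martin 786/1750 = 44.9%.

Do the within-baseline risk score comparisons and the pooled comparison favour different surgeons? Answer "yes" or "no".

no

Within each baseline risk score level (low-risk 1.0% vs 25.0%; high-risk 54.1% vs 63.5%), Dr. Haddad has the lower rate every time. Pooled: 27.0% vs 44.9% — Dr. Haddad has the lower rate overall. They agree.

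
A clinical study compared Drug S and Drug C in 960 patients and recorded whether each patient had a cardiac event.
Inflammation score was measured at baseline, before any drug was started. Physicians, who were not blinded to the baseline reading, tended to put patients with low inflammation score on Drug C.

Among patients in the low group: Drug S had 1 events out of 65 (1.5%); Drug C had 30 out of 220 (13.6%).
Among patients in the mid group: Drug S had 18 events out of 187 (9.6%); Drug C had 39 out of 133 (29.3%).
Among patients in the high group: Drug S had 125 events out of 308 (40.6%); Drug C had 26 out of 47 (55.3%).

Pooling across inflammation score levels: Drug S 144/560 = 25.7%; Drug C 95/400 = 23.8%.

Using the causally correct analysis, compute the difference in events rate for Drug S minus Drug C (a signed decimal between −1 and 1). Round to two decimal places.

-0.16

Within every inflammation score level Drug S has the lower rate, yet pooled Drug C does — Simpson's reversal.
Inflammation score differs across drugs for reasons unrelated to any effect of the drug itself, and it separately predicts the outcome — a classic confounder. We must compare within inflammation score levels.
Adjusting over the population distribution of inflammation score: 0.297·(0.015−0.136) + 0.333·(0.096−0.293) + 0.370·(0.406−0.553) = -0.156.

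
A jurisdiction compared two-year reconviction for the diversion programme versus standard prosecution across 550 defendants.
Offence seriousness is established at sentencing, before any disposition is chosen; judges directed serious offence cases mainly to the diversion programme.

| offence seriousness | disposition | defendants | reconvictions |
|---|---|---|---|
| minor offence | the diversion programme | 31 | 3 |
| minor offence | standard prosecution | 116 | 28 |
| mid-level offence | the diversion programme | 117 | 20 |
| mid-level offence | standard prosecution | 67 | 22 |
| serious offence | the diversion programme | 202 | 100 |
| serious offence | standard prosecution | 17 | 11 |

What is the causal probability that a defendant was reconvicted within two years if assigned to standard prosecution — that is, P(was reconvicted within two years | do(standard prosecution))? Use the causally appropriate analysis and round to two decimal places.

Here offence seriousness is a common cause — it drives both which disposition a case falls under and the outcome. The crude comparison mixes populations; the stratum-specific rates are the causally relevant ones.
Standardising standard prosecution to the population offence seriousness mix: 0.267·28/116 + 0.335·22/67 + 0.398·11/17 = 0.432.

0.43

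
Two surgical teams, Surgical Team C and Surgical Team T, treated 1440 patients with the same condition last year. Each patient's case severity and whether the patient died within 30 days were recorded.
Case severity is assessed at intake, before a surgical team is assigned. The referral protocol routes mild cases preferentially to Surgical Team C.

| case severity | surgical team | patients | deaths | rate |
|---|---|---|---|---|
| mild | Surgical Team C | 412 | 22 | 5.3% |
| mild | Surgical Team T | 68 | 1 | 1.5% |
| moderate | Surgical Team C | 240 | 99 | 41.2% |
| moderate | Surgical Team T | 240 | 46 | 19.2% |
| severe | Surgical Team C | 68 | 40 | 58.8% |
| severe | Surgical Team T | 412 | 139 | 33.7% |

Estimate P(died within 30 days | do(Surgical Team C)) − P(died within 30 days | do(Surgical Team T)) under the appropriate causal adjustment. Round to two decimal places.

Case severity differs across surgical teams for reasons unrelated to any effect of the surgical team itself, and it separately predicts the outcome — a classic confounder. We must compare within case severity levels.
Adjusting over the population distribution of case severity: 0.333·(0.053−0.015) + 0.333·(0.412−0.192) + 0.333·(0.588−0.337) = +0.170.

+0.17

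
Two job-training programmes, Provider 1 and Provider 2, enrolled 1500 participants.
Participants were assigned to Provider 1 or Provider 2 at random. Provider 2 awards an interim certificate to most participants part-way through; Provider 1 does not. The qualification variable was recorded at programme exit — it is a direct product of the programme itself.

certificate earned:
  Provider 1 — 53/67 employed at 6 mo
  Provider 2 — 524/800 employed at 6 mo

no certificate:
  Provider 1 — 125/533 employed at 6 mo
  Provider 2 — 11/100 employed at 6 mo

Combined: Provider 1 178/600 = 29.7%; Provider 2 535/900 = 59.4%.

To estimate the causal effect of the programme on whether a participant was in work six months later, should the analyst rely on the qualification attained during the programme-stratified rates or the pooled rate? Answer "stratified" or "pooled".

Qualification attained during the programme is recorded after the programme and is itself shifted by it — it sits on the causal path from programme to outcome. Conditioning on a mediator would strip out part of the effect we want; the pooled comparison gives the total causal effect.
Pooled: Provider 1 29.7% vs Provider 2 59.4%; Provider 2 is higher overall.

pooled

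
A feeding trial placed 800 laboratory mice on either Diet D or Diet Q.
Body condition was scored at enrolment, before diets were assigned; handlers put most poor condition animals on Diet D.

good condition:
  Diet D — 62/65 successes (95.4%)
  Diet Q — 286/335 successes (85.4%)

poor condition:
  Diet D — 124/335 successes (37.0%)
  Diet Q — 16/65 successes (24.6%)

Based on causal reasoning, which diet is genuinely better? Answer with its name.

Since starting body condition is a pre-existing factor (not a product of the diet) and it affects the outcome on its own, it is a confounder. The stratified rates, not the pooled rate, identify the causal effect.
Within each level — good condition: 95.4% vs 85.4%; poor condition: 37.0% vs 24.6% — Diet D is higher every time.

Diet D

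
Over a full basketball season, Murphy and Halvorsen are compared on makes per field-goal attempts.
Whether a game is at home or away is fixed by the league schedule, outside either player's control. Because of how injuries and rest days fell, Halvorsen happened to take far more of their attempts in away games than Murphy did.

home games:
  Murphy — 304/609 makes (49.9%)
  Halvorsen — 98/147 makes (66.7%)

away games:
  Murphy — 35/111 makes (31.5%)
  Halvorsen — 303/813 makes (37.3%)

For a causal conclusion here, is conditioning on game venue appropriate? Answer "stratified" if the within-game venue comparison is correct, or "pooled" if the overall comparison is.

stratified

The stratified and pooled comparisons disagree (Halvorsen wins within each game venue; Murphy wins overall), so the answer turns on the causal role of game venue.
Game venue differs across players for reasons unrelated to any effect of the player itself, and it separately predicts the outcome — a classic confounder. We must compare within game venue levels.
Within each level — home games: 49.9% vs 66.7%; away games: 31.5% vs 37.3% — Halvorsen is higher every time.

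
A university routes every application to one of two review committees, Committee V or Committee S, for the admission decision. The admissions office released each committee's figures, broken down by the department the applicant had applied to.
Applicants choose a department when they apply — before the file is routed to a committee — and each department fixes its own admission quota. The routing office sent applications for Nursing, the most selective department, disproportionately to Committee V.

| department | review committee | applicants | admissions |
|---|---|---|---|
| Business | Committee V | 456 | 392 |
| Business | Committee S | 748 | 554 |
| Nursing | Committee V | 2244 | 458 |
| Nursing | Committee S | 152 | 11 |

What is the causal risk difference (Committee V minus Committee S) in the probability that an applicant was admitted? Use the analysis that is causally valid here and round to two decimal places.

Within every department level Committee V has the higher rate, yet pooled Committee S does — Simpson's reversal.
Department differs across review committees for reasons unrelated to any effect of the review committee itself, and it separately predicts the outcome — a classic confounder. We must compare within department levels.
Adjusting over the population distribution of department: 0.334·(0.860−0.741) + 0.666·(0.204−0.072) = +0.127.

+0.13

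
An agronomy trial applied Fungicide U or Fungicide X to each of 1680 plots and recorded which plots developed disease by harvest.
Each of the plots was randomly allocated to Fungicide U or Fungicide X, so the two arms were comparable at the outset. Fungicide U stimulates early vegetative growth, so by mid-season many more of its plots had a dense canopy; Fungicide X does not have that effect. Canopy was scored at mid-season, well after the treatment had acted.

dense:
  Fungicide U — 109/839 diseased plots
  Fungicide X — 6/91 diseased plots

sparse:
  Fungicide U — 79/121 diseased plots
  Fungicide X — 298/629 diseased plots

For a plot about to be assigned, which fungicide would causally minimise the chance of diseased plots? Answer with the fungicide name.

Stratifying would compare fungicides among plots the fungicides themselves sorted into mid-season canopy groups — a form of selection on an intermediate. The unconditioned pooled rates give the total causal effect.
Pooled: Fungicide U 19.6% vs Fungicide X 42.2%; Fungicide U is lower overall.

Fungicide U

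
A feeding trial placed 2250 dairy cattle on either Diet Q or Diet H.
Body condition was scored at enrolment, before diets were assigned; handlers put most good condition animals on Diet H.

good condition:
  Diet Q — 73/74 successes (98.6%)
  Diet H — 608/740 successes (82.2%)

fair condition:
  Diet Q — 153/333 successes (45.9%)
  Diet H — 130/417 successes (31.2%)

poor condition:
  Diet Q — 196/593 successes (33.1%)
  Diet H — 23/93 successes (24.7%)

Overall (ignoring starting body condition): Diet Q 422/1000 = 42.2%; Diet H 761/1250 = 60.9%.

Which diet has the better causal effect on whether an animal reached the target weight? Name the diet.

Diet Q

The imbalance in starting body condition arose from how dairy cattle were allocated, not from anything the diet did; and starting body condition independently affects the outcome. The pooled gap is confounded — condition on starting body condition.
Within each level — good condition: 98.6% vs 82.2%; fair condition: 45.9% vs 31.2%; poor condition: 33.1% vs 24.7% — Diet Q is higher every time.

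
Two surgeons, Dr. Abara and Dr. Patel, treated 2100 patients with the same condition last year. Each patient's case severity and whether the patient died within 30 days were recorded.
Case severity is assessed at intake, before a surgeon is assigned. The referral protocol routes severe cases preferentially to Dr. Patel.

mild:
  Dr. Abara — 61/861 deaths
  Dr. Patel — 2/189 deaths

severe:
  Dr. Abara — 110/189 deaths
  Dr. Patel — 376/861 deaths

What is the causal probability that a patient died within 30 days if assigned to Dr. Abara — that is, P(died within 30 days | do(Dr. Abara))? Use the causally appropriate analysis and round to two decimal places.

0.33

The imbalance in case severity arose from how patients were allocated, not from anything the surgeon did; and case severity independently affects the outcome. The pooled gap is confounded — condition on case severity.
Standardising Dr. Abara to the population case severity mix: 0.500·61/861 + 0.500·110/189 = 0.326.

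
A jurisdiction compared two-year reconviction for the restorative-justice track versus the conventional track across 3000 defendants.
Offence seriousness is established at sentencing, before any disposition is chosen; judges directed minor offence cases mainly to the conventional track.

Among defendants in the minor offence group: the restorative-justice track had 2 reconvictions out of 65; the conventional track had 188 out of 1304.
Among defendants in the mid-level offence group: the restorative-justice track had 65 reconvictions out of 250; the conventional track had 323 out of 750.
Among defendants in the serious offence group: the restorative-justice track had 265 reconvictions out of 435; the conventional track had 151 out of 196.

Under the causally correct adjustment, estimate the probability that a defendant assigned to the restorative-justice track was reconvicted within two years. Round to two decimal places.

0.23

Here offence seriousness is a common cause — it drives both which disposition a case falls under and the outcome. The crude comparison mixes populations; the stratum-specific rates are the causally relevant ones.
Standardising the restorative-justice track to the population offence seriousness mix: 0.456·2/65 + 0.333·65/250 + 0.210·265/435 = 0.229.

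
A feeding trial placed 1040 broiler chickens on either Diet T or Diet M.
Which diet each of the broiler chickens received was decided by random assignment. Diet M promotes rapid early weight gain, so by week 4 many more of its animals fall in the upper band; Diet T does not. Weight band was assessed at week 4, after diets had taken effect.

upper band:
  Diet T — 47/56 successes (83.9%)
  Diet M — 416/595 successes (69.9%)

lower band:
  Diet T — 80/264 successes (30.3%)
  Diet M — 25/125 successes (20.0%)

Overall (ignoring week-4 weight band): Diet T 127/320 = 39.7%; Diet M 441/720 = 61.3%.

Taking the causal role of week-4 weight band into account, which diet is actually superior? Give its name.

Week-4 weight band here is a post-treatment variable shaped by the diet; conditioning on it would introduce bias rather than remove it. The overall comparison is the causal one.
Pooled: Diet T 39.7% vs Diet M 61.3%; Diet M is higher overall.

Diet M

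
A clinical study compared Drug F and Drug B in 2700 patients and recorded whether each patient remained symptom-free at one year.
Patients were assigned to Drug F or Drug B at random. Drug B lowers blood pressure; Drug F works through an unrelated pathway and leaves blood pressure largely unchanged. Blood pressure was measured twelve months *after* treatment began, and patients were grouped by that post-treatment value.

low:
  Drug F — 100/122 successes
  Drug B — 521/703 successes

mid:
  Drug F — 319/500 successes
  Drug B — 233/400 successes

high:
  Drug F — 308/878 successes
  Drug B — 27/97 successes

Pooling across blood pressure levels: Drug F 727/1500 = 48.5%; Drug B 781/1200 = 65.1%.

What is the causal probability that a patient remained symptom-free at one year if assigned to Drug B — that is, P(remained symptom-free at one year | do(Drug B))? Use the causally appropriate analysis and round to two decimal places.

0.65

Because the drug influences blood pressure, blood pressure is a post-treatment mediator, not a confounder. Stratifying on it would bias the estimate; the causal effect is the crude pooled difference.
So P(outcome | do(Drug B)) is just the pooled rate for Drug B: 781/1200 = 0.651.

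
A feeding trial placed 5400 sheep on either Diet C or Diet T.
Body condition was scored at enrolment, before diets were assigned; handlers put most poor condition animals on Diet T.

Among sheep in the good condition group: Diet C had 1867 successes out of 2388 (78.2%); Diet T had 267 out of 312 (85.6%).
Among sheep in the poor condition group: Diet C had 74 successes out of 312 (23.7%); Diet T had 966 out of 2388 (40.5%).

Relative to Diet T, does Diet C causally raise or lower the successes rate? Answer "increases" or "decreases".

Within every starting body condition level Diet T has the higher rate, yet pooled Diet C does — Simpson's reversal.
Nothing the diet does changes starting body condition; the imbalance is an allocation artefact. With starting body condition also predicting the outcome, the pooled figure is confounded, and the within-stratum comparison is the causal one.
Within each level — good condition: 78.2% vs 85.6%; poor condition: 23.7% vs 40.5% — Diet T is higher every time.

decreases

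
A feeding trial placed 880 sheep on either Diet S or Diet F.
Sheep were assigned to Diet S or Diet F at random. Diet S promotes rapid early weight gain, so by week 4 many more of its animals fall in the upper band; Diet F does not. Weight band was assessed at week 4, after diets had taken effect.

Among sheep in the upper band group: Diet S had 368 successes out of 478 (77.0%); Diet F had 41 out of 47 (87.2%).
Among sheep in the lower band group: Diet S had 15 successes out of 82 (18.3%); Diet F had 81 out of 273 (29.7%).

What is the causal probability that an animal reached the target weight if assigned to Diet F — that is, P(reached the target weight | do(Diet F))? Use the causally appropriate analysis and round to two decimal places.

Within every week-4 weight band level Diet F has the higher rate, yet pooled Diet S does — Simpson's reversal.
Week-4 weight band is downstream of the diet. One should not condition on a consequence of treatment, so the overall rates are the right comparison.
So P(outcome | do(Diet F)) is just the pooled rate for Diet F: 122/320 = 0.381.

0.38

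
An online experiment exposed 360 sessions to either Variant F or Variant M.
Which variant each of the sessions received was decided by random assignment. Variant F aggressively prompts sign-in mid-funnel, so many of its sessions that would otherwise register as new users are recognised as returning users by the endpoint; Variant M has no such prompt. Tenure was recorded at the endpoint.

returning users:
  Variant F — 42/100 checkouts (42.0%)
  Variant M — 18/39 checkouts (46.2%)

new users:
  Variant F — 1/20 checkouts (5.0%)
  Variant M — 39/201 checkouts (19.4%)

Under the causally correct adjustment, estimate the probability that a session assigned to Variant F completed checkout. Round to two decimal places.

User tenure here is a post-treatment variable shaped by the variant; conditioning on it would introduce bias rather than remove it. The overall comparison is the causal one.
So P(outcome | do(Variant F)) is just the pooled rate for Variant F: 43/120 = 0.358.

0.36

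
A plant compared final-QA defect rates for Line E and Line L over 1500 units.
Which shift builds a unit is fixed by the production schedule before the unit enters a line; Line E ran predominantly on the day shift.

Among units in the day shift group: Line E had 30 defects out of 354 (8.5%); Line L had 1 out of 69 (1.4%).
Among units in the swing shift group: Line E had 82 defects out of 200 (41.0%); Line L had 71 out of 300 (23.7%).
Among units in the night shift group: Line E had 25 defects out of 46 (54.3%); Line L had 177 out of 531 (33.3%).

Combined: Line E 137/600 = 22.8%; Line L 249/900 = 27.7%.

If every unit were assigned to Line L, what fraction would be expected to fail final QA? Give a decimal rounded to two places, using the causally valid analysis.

The shift-specific comparison favours Line L throughout, but the pooled figures favour Line E. The question is whether to condition on shift.
Shift is set before the line has any effect — it is not caused by the line — and it independently drives the outcome. That makes it a confounder, so the causal comparison is within shift levels.
Standardising Line L to the population shift mix: 0.282·1/69 + 0.333·71/300 + 0.385·177/531 = 0.211.

0.21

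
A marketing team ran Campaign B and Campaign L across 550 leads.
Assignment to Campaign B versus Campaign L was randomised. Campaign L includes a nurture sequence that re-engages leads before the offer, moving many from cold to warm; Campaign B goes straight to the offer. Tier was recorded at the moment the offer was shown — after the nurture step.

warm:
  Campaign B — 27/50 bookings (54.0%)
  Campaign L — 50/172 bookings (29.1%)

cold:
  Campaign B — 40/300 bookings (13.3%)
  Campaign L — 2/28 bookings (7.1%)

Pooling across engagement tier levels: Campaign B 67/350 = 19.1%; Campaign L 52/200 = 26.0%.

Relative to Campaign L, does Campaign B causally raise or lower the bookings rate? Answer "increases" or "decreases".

decreases

Engagement tier is recorded after the campaign and is itself shifted by it — it sits on the causal path from campaign to outcome. Conditioning on a mediator would strip out part of the effect we want; the pooled comparison gives the total causal effect.
Pooled: Campaign B 19.1% vs Campaign L 26.0%; Campaign L is higher overall.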